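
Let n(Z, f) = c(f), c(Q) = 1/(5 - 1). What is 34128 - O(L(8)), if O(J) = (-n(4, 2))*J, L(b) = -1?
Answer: 136511/4 ≈ 34128.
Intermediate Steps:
c(Q) = ¼ (c(Q) = 1/4 = ¼)
n(Z, f) = ¼
O(J) = -J/4 (O(J) = (-1*¼)*J = -J/4)
34128 - O(L(8)) = 34128 - (-1)*(-1)/4 = 34128 - 1*¼ = 34128 - ¼ = 136511/4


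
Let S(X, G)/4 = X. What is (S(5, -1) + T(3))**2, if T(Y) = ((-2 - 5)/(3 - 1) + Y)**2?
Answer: 6561/16 ≈ 410.06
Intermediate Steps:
S(X, G) = 4*X
T(Y) = (-7/2 + Y)**2
(S(5, -1) + T(3))**2 = (4*5 + (-7 + 2*3)**2/4)**2 = (20 + (-7 + 6)**2/4)**2 = (20 + (1/4)*(-1)**2)**2 = (20 + (1/4)*1)**2 = (20 + 1/4)**2 = (81/4)**2 = 6561/16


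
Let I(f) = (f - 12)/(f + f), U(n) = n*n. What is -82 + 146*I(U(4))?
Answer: -255/4 ≈ -63.750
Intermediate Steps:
U(n) = n²
I(f) = (-12 + f)/(2*f) (I(f) = (-12 + f)/((2*f)) = (-12 + f)*(1/(2*f)) = (-12 + f)/(2*f))
-82 + 146*I(U(4)) = -82 + 146*((-12 + 4²)/(2*(4²))) = -82 + 146*((½)*(-12 + 16)/16) = -82 + 146*((½)*(1/16)*4) = -82 + 146*(⅛) = -82 + 73/4 = -255/4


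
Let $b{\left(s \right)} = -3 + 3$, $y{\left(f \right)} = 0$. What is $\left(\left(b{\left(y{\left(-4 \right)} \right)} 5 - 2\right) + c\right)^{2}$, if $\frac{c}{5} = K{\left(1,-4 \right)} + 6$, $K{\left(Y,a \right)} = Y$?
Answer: $1089$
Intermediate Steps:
$b{\left(s \right)} = 0$
$c = 35$ ($c = 5 \left(1 + 6\right) = 5 \cdot 7 = 35$)
$\left(\left(b{\left(y{\left(-4 \right)} \right)} 5 - 2\right) + c\right)^{2} = \left(\left(0 \cdot 5 - 2\right) + 35\right)^{2} = \left(\left(0 - 2\right) + 35\right)^{2} = \left(-2 + 35\right)^{2} = 33^{2} = 1089$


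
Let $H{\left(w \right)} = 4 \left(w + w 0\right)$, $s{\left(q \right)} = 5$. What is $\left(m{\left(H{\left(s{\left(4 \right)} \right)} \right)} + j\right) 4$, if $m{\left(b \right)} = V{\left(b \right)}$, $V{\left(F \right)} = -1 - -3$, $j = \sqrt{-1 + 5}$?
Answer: $16$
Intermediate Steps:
$j = 2$ ($j = \sqrt{4} = 2$)
$V{\left(F \right)} = 2$ ($V{\left(F \right)} = -1 + 3 = 2$)
$H{\left(w \right)} = 4 w$ ($H{\left(w \right)} = 4 \left(w + 0\right) = 4 w$)
$m{\left(b \right)} = 2$
$\left(m{\left(H{\left(s{\left(4 \right)} \right)} \right)} + j\right) 4 = \left(2 + 2\right) 4 = 4 \cdot 4 = 16$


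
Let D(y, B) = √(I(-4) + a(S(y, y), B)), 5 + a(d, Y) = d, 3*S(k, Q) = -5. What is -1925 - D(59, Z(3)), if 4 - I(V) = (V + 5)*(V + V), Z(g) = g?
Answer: -1925 - 4*√3/3 ≈ -1927.3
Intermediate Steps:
S(k, Q) = -5/3 (S(k, Q) = (⅓)*(-5) = -5/3)
I(V) = 4 - 2*V*(5 + V) (I(V) = 4 - (V + 5)*(V + V) = 4 - (5 + V)*2*V = 4 - 2*V*(5 + V))
a(d, Y) = -5 + d
D(y, B) = 4*√3/3 (D(y, B) = √((4 - 10*(-4) - 2*(-4)²) + (-5 - 5/3)) = √((4 + 40 - 2*16) - 20/3) = √((4 + 40 - 32) - 20/3) = √(12 - 20/3) = √(16/3) = 4*√3/3)
-1925 - D(59, Z(3)) = -1925 - 4*√3/3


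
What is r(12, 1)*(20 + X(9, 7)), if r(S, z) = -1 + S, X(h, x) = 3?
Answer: 253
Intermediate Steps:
r(12, 1)*(20 + X(9, 7)) = (-1 + 12)*(20 + 3) = 11*23 = 253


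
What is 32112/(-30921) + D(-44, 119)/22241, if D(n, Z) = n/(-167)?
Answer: -39756846380/38282743829 ≈ -1.0385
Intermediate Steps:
D(n, Z) = -n/167 (D(n, Z) = n*(-1/167) = -n/167)
32112/(-30921) + D(-44, 119)/22241 = 32112/(-30921) - 1/167*(-44)/22241 = 32112*(-1/30921) + (44/167)*(1/22241) = -10704/10307 + 44/3714247 = -39756846380/38282743829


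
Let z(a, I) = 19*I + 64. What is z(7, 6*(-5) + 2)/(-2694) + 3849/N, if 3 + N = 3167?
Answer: 1974993/1420636 ≈ 1.3902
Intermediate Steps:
z(a, I) = 64 + 19*I
N = 3164 (N = -3 + 3167 = 3164)
z(7, 6*(-5) + 2)/(-2694) + 3849/N = (64 + 19*(6*(-5) + 2))/(-2694) + 3849/3164 = (64 + 19*(-30 + 2))*(-1/2694) + 3849*(1/3164) = (64 + 19*(-28))*(-1/2694) + 3849/3164 = (64 - 532)*(-1/2694) + 3849/3164 = -468*(-1/2694) + 3849/3164 = 78/449 + 3849/3164 = 1974993/1420636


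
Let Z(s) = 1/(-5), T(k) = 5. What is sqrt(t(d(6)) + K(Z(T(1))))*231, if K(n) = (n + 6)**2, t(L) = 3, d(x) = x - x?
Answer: 462*sqrt(229)/5 ≈ 1398.3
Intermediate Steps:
Z(s) = -1/5
d(x) = 0
K(n) = (6 + n)**2
sqrt(t(d(6)) + K(Z(T(1))))*231 = sqrt(3 + (6 - 1/5)**2)*231 = sqrt(3 + (29/5)**2)*231 = sqrt(3 + 841/25)*231 = sqrt(916/25)*231 = (2*sqrt(229)/5)*231 = 462*sqrt(229)/5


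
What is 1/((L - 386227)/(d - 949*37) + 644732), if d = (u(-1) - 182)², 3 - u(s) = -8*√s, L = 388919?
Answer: 726813592752/468599641101400769 - 481868*I/468599641101400769 ≈ 1.551e-6 - 1.0283e-12*I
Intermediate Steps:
u(s) = 3 + 8*√s (u(s) = 3 - (-8)*√s = 3 + 8*√s)
d = (-179 + 8*I)² (d = ((3 + 8*√(-1)) - 182)² = ((3 + 8*I) - 182)² = (-179 + 8*I)² ≈ 31977.0 - 2864.0*I)
1/((L - 386227)/(d - 949*37) + 644732) = 1/((388919 - 386227)/((31977 - 2864*I) - 949*37) + 644732) = 1/(2692/((31977 - 2864*I) - 35113) + 644732) = 1/(2692/(-3136 - 2864*I) + 644732) = 1/(2692*((-3136 + 2864*I)/18036992) + 644732) = 1/(673*(-3136 + 2864*I)/4509248 + 644732) = 1/(644732 + 673*(-3136 + 2864*I)/4509248)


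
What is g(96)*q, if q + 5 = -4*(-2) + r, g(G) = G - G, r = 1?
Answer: 0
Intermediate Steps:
g(G) = 0
q = 4 (q = -5 + (-4*(-2) + 1) = -5 + (8 + 1) = -5 + 9 = 4)
g(96)*q = 0*4 = 0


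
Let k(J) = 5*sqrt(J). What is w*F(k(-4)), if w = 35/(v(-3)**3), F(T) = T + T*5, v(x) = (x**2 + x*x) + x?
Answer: 28*I/45 ≈ 0.62222*I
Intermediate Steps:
v(x) = x + 2*x**2 (v(x) = (x**2 + x**2) + x = 2*x**2 + x = x + 2*x**2)
F(T) = 6*T (F(T) = T + 5*T = 6*T)
w = 7/675 (w = 35/((-3*(1 + 2*(-3)))**3) = 35/((-3*(1 - 6))**3) = 35/((-3*(-5))**3) = 35/(15**3) = 35/3375 = 35*(1/3375) = 7/675 ≈ 0.010370)
w*F(k(-4)) = 7*(6*(5*sqrt(-4)))/675 = 7*(6*(5*(2*I)))/675 = 7*(6*(10*I))/675 = 7*(60*I)/675 = 28*I/45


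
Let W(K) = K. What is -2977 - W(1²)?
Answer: -2978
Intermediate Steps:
-2977 - W(1²) = -2977 - 1*1² = -2977 - 1*1 = -2977 - 1 = -2978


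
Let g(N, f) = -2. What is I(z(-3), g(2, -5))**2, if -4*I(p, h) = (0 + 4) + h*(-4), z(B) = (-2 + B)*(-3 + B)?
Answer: 9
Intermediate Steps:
z(B) = (-3 + B)*(-2 + B)
I(p, h) = -1 + h (I(p, h) = -((0 + 4) + h*(-4))/4 = -(4 - 4*h)/4 = -1 + h)
I(z(-3), g(2, -5))**2 = (-1 - 2)**2 = (-3)**2 = 9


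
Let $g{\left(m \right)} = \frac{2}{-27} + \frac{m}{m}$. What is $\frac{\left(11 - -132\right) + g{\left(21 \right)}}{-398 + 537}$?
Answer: $\frac{3886}{3753} \approx 1.0354$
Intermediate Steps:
$g{\left(m \right)} = \frac{25}{27}$ ($g{\left(m \right)} = 2 \left(- \frac{1}{27}\right) + 1 = - \frac{2}{27} + 1 = \frac{25}{27}$)
$\frac{\left(11 - -132\right) + g{\left(21 \right)}}{-398 + 537} = \frac{\left(11 - -132\right) + \frac{25}{27}}{-398 + 537} = \frac{\left(11 + 132\right) + \frac{25}{27}}{139} = \left(143 + \frac{25}{27}\right) \frac{1}{139} = \frac{3886}{27} \cdot \frac{1}{139} = \frac{3886}{3753}$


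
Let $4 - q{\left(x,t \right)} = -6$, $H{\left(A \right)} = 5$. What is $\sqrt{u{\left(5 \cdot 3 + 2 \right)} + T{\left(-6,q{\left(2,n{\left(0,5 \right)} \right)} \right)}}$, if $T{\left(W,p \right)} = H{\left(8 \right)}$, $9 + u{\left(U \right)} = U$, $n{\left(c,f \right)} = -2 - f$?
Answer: $\sqrt{13} \approx 3.6056$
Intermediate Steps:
$u{\left(U \right)} = -9 + U$
$q{\left(x,t \right)} = 10$ ($q{\left(x,t \right)} = 4 - -6 = 4 + 6 = 10$)
$T{\left(W,p \right)} = 5$
$\sqrt{u{\left(5 \cdot 3 + 2 \right)} + T{\left(-6,q{\left(2,n{\left(0,5 \right)} \right)} \right)}} = \sqrt{\left(-9 + \left(5 \cdot 3 + 2\right)\right) + 5} = \sqrt{\left(-9 + \left(15 + 2\right)\right) + 5} = \sqrt{\left(-9 + 17\right) + 5} = \sqrt{8 + 5} = \sqrt{13}$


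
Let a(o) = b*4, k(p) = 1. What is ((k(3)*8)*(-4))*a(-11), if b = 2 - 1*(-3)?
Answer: -640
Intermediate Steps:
b = 5 (b = 2 + 3 = 5)
a(o) = 20 (a(o) = 5*4 = 20)
((k(3)*8)*(-4))*a(-11) = ((1*8)*(-4))*20 = (8*(-4))*20 = -32*20 = -640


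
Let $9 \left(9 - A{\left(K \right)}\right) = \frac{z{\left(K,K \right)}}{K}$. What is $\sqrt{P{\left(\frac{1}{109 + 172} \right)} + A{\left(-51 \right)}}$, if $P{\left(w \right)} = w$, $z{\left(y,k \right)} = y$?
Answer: $\frac{\sqrt{6319409}}{843} \approx 2.982$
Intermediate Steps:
$A{\left(K \right)} = \frac{80}{9}$ ($A{\left(K \right)} = 9 - \frac{K \frac{1}{K}}{9} = 9 - \frac{1}{9} = \frac{80}{9}$)
$\sqrt{P{\left(\frac{1}{109 + 172} \right)} + A{\left(-51 \right)}} = \sqrt{\frac{1}{109 + 172} + \frac{80}{9}} = \sqrt{\frac{1}{281} + \frac{80}{9}} = \sqrt{\frac{22489}{2529}} = \frac{\sqrt{6319409}}{843}$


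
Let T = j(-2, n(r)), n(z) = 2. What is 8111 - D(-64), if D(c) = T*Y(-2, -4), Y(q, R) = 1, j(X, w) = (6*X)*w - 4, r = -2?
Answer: 8139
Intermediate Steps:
j(X, w) = -4 + 6*X*w (j(X, w) = 6*X*w - 4 = -4 + 6*X*w)
T = -28 (T = -4 + 6*(-2)*2 = -4 - 24 = -28)
D(c) = -28 (D(c) = -28*1 = -28)
8111 - D(-64) = 8111 - 1*(-28) = 8111 + 28 = 8139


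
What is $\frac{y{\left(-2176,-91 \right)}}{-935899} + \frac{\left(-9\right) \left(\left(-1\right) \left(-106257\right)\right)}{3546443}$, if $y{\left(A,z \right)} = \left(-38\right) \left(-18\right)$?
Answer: $- \frac{897438147399}{3319112457257} \approx -0.27038$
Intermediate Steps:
$y{\left(A,z \right)} = 684$
$\frac{y{\left(-2176,-91 \right)}}{-935899} + \frac{\left(-9\right) \left(\left(-1\right) \left(-106257\right)\right)}{3546443} = \frac{684}{-935899} + \frac{\left(-9\right) \left(\left(-1\right) \left(-106257\right)\right)}{3546443} = 684 \left(- \frac{1}{935899}\right) + \left(-9\right) 106257 \cdot \frac{1}{3546443} = - \frac{684}{935899} - \frac{956313}{3546443} = - \frac{897438147399}{3319112457257}$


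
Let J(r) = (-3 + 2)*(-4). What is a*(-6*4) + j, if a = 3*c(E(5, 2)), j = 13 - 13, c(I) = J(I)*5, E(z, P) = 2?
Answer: -1440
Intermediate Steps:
J(r) = 4 (J(r) = -1*(-4) = 4)
c(I) = 20 (c(I) = 4*5 = 20)
j = 0
a = 60 (a = 3*20 = 60)
a*(-6*4) + j = 60*(-6*4) + 0 = 60*(-24) + 0 = -1440 + 0 = -1440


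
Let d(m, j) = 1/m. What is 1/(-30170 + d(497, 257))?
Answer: -497/14994489 ≈ -3.3146e-5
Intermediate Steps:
1/(-30170 + d(497, 257)) = 1/(-30170 + 1/497) = 1/(-14994489/497) = -497/14994489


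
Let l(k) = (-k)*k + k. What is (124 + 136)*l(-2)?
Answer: -1560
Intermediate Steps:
l(k) = k - k**2 (l(k) = -k**2 + k = k - k**2)
(124 + 136)*l(-2) = (124 + 136)*(-2*(1 - 1*(-2))) = 260*(-2*(1 + 2)) = 260*(-2*3) = 260*(-6) = -1560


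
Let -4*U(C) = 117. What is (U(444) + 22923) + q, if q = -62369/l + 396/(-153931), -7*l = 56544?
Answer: 199331507276549/8703874464 ≈ 22901.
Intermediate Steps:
l = -56544/7 (l = -⅐*56544 = -56544/7 ≈ -8077.7)
U(C) = -117/4 (U(C) = -¼*117 = -117/4)
q = 67181266349/8703874464 (q = -62369/(-56544/7) + 396/(-153931) = -62369*(-7/56544) + 396*(-1/153931) = 436583/56544 - 396/153931 = 67181266349/8703874464 ≈ 7.7185)
(U(444) + 22923) + q = (-117/4 + 22923) + 67181266349/8703874464 = 91575/4 + 67181266349/8703874464 = 199331507276549/8703874464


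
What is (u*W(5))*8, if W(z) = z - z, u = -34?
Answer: 0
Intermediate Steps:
W(z) = 0
(u*W(5))*8 = -34*0*8 = 0*8 = 0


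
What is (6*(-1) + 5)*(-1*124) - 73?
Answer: 51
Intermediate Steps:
(6*(-1) + 5)*(-1*124) - 73 = (-6 + 5)*(-124) - 73 = -1*(-124) - 73 = 124 - 73 = 51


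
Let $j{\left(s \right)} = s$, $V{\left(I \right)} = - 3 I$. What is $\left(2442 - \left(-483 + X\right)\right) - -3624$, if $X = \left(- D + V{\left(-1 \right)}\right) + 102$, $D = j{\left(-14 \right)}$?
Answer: $6430$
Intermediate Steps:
$D = -14$
$X = 119$ ($X = \left(\left(-1\right) \left(-14\right) - -3\right) + 102 = \left(14 + 3\right) + 102 = 17 + 102 = 119$)
$\left(2442 - \left(-483 + X\right)\right) - -3624 = \left(2442 - \left(-483 + 119\right)\right) - -3624 = \left(2442 - -364\right) + 3624 = \left(2442 + 364\right) + 3624 = 2806 + 3624 = 6430$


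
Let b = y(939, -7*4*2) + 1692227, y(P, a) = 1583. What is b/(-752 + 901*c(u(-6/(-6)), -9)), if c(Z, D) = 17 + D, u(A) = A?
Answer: 846905/3228 ≈ 262.36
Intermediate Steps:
b = 1693810 (b = 1583 + 1692227 = 1693810)
b/(-752 + 901*c(u(-6/(-6)), -9)) = 1693810/(-752 + 901*(17 - 9)) = 1693810/(-752 + 901*8) = 1693810/(-752 + 7208) = 1693810/6456 = 1693810*(1/6456) = 846905/3228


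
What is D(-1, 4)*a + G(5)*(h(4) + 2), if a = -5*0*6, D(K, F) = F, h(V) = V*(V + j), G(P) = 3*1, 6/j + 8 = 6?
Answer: 18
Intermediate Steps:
j = -3 (j = 6/(-8 + 6) = 6/(-2) = 6*(-½) = -3)
G(P) = 3
h(V) = V*(-3 + V) (h(V) = V*(V - 3) = V*(-3 + V))
a = 0 (a = 0*6 = 0)
D(-1, 4)*a + G(5)*(h(4) + 2) = 4*0 + 3*(4*(-3 + 4) + 2) = 0 + 3*(4*1 + 2) = 0 + 3*(4 + 2) = 0 + 3*6 = 0 + 18 = 18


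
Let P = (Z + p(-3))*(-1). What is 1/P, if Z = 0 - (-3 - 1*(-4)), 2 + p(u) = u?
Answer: 1/6 ≈ 0.16667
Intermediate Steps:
p(u) = -2 + u
Z = -1 (Z = 0 - (-3 + 4) = 0 - 1*1 = 0 - 1 = -1)
P = 6 (P = (-1 + (-2 - 3))*(-1) = (-1 - 5)*(-1) = -6*(-1) = 6)
1/P = 1/6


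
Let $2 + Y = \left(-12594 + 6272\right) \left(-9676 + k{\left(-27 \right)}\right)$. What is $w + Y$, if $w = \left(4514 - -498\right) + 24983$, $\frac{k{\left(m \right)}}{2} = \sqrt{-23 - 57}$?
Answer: $61201665 - 50576 i \sqrt{5} \approx 6.1202 \cdot 10^{7} - 1.1309 \cdot 10^{5} i$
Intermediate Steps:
$k{\left(m \right)} = 8 i \sqrt{5}$ ($k{\left(m \right)} = 2 \sqrt{-23 - 57} = 2 \sqrt{-80} = 2 \cdot 4 i \sqrt{5} = 8 i \sqrt{5}$)
$Y = 61171670 - 50576 i \sqrt{5}$ ($Y = -2 + \left(-12594 + 6272\right) \left(-9676 + 8 i \sqrt{5}\right) = -2 - 6322 \left(-9676 + 8 i \sqrt{5}\right) = -2 + \left(61171672 - 50576 i \sqrt{5}\right) = 61171670 - 50576 i \sqrt{5} \approx 6.1172 \cdot 10^{7} - 1.1309 \cdot 10^{5} i$)
$w = 29995$ ($w = \left(4514 + 498\right) + 24983 = 5012 + 24983 = 29995$)
$w + Y = 29995 + \left(61171670 - 50576 i \sqrt{5}\right) = 61201665 - 50576 i \sqrt{5}$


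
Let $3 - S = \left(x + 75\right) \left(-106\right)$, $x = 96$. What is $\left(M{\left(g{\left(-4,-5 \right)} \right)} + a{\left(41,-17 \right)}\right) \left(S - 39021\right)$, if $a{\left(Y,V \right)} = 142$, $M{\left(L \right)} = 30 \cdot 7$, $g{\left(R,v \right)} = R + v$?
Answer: $-7353984$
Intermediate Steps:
$M{\left(L \right)} = 210$
$S = 18129$ ($S = 3 - \left(96 + 75\right) \left(-106\right) = 3 - 171 \left(-106\right) = 3 - -18126 = 3 + 18126 = 18129$)
$\left(M{\left(g{\left(-4,-5 \right)} \right)} + a{\left(41,-17 \right)}\right) \left(S - 39021\right) = \left(210 + 142\right) \left(18129 - 39021\right) = 352 \left(-20892\right) = -7353984$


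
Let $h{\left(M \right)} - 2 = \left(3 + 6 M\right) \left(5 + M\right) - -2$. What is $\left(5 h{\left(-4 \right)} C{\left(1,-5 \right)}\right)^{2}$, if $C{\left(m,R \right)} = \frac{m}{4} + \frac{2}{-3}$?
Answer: $\frac{180625}{144} \approx 1254.3$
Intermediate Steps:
$h{\left(M \right)} = 4 + \left(3 + 6 M\right) \left(5 + M\right)$ ($h{\left(M \right)} = 2 + \left(\left(3 + 6 M\right) \left(5 + M\right) - -2\right) = 2 + \left(\left(3 + 6 M\right) \left(5 + M\right) + 2\right) = 2 + \left(2 + \left(3 + 6 M\right) \left(5 + M\right)\right) = 4 + \left(3 + 6 M\right) \left(5 + M\right)$)
$C{\left(m,R \right)} = - \frac{2}{3} + \frac{m}{4}$ ($C{\left(m,R \right)} = m \frac{1}{4} + 2 \left(- \frac{1}{3}\right) = \frac{m}{4} - \frac{2}{3} = - \frac{2}{3} + \frac{m}{4}$)
$\left(5 h{\left(-4 \right)} C{\left(1,-5 \right)}\right)^{2} = \left(5 \left(19 + 6 \left(-4\right)^{2} + 33 \left(-4\right)\right) \left(- \frac{2}{3} + \frac{1}{4} \cdot 1\right)\right)^{2} = \left(5 \left(19 + 6 \cdot 16 - 132\right) \left(- \frac{2}{3} + \frac{1}{4}\right)\right)^{2} = \left(5 \left(19 + 96 - 132\right) \left(- \frac{5}{12}\right)\right)^{2} = \left(5 \left(-17\right) \left(- \frac{5}{12}\right)\right)^{2} = \left(\left(-85\right) \left(- \frac{5}{12}\right)\right)^{2} = \left(\frac{425}{12}\right)^{2} = \frac{180625}{144}$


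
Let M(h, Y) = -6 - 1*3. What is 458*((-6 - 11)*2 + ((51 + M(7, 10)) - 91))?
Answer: -38014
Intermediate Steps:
M(h, Y) = -9 (M(h, Y) = -6 - 3 = -9)
458*((-6 - 11)*2 + ((51 + M(7, 10)) - 91)) = 458*((-6 - 11)*2 + ((51 - 9) - 91)) = 458*(-17*2 + (42 - 91)) = 458*(-34 - 49) = 458*(-83) = -38014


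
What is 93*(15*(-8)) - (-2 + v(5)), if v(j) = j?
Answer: -11163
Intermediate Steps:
93*(15*(-8)) - (-2 + v(5)) = 93*(15*(-8)) - (-2 + 5) = 93*(-120) - 1*3 = -11160 - 3 = -11163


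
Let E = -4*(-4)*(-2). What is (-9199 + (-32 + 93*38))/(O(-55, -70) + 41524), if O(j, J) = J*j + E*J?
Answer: -5697/47614 ≈ -0.11965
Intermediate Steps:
E = -32 (E = 16*(-2) = -32)
O(j, J) = -32*J + J*j (O(j, J) = J*j - 32*J = -32*J + J*j)
(-9199 + (-32 + 93*38))/(O(-55, -70) + 41524) = (-9199 + (-32 + 93*38))/(-70*(-32 - 55) + 41524) = (-9199 + (-32 + 3534))/(-70*(-87) + 41524) = (-9199 + 3502)/(6090 + 41524) = -5697/47614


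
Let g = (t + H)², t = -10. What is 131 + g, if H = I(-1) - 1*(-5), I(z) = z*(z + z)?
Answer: 140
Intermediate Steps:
I(z) = 2*z² (I(z) = z*(2*z) = 2*z²)
H = 7 (H = 2*(-1)² - 1*(-5) = 2*1 + 5 = 2 + 5 = 7)
g = 9 (g = (-10 + 7)² = (-3)² = 9)
131 + g = 131 + 9 = 140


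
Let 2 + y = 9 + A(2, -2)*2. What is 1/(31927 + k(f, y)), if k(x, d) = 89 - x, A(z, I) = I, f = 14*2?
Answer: 1/31988 ≈ 3.1262e-5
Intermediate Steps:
f = 28
y = 3 (y = -2 + (9 - 2*2) = -2 + (9 - 4) = -2 + 5 = 3)
1/(31927 + k(f, y)) = 1/(31927 + (89 - 1*28)) = 1/(31927 + (89 - 28)) = 1/(31927 + 61) = 1/31988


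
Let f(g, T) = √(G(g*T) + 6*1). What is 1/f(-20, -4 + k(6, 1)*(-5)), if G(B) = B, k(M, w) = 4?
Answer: √6/54 ≈ 0.045361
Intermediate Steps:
f(g, T) = √(6 + T*g) (f(g, T) = √(g*T + 6*1) = √(T*g + 6) = √(6 + T*g))
1/f(-20, -4 + k(6, 1)*(-5)) = 1/(√(6 + (-4 + 4*(-5))*(-20))) = 1/(√(6 + (-4 - 20)*(-20))) = 1/(√(6 - 24*(-20))) = 1/(√(6 + 480)) = 1/(√486) = 1/(9*√6) = √6/54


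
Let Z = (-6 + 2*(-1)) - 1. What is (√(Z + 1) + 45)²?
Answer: 2017 + 180*I*√2 ≈ 2017.0 + 254.56*I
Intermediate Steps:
Z = -9 (Z = (-6 - 2) - 1 = -8 - 1 = -9)
(√(Z + 1) + 45)² = (√(-9 + 1) + 45)² = (√(-8) + 45)² = (2*I*√2 + 45)² = (45 + 2*I*√2)²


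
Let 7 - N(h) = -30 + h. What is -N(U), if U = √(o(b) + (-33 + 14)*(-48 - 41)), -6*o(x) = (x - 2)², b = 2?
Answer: -37 + √1691 ≈ 4.1218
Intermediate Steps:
o(x) = -(-2 + x)²/6 (o(x) = -(x - 2)²/6 = -(-2 + x)²/6)
U = √1691 (U = √(-(-2 + 2)²/6 + (-33 + 14)*(-48 - 41)) = √(-⅙*0² - 19*(-89)) = √(-⅙*0 + 1691) = √(0 + 1691) = √1691 ≈ 41.122)
N(h) = 37 - h (N(h) = 7 - (-30 + h) = 7 + (30 - h) = 37 - h)
-N(U) = -(37 - √1691) = -37 + √1691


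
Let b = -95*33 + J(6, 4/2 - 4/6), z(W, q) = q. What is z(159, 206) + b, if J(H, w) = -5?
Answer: -2934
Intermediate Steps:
b = -3140 (b = -95*33 - 5 = -3135 - 5 = -3140)
z(159, 206) + b = 206 - 3140 = -2934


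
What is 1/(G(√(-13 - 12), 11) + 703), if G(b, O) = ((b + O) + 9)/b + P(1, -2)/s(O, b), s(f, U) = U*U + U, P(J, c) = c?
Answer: 228825/161115562 + 1295*I/161115562 ≈ 0.0014203 + 8.0377e-6*I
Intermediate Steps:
s(f, U) = U + U² (s(f, U) = U² + U = U + U²)
G(b, O) = (9 + O + b)/b - 2/(b*(1 + b)) (G(b, O) = ((b + O) + 9)/b - 2*1/(b*(1 + b)) = ((O + b) + 9)/b - 2/(b*(1 + b)) = (9 + O + b)/b - 2/(b*(1 + b)))
1/(G(√(-13 - 12), 11) + 703) = 1/((-2 + √(-13 - 12)*(1 + √(-13 - 12)) + (1 + √(-13 - 12))*(9 + 11))/((√(-13 - 12))*(1 + √(-13 - 12))) + 703) = 1/((-2 + √(-25)*(1 + √(-25)) + (1 + √(-25))*20)/((√(-25))*(1 + √(-25))) + 703) = 1/((-2 + (5*I)*(1 + 5*I) + (1 + 5*I)*20)/(((5*I))*(1 + 5*I)) + 703) = 1/((-I/5)*((1 - 5*I)/26)*(-2 + 5*I*(1 + 5*I) + (20 + 100*I)) + 703) = 1/((-I/5)*((1 - 5*I)/26)*(18 + 100*I + 5*I*(1 + 5*I)) + 703) = 1/(-I*(1 - 5*I)*(18 + 100*I + 5*I*(1 + 5*I))/130 + 703) = 1/(703 - I*(1 - 5*I)*(18 + 100*I + 5*I*(1 + 5*I))/130)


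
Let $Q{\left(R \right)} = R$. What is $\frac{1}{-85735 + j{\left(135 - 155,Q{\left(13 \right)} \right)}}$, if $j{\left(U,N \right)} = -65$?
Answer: $- \frac{1}{85800} \approx -1.1655 \cdot 10^{-5}$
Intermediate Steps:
$\frac{1}{-85735 + j{\left(135 - 155,Q{\left(13 \right)} \right)}} = \frac{1}{-85735 - 65} = \frac{1}{-85800} = - \frac{1}{85800}$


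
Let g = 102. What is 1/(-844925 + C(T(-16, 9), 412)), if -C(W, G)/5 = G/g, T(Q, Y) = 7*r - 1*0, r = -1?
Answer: -51/43092205 ≈ -1.1835e-6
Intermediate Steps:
T(Q, Y) = -7 (T(Q, Y) = 7*(-1) - 1*0 = -7 + 0 = -7)
C(W, G) = -5*G/102
1/(-844925 + C(T(-16, 9), 412)) = 1/(-844925 - 5/102*412) = 1/(-844925 - 1030/51) = 1/(-43092205/51) = -51/43092205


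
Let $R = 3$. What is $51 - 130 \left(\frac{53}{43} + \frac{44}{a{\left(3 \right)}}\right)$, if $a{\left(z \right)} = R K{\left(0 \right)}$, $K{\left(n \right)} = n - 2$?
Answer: $\frac{108889}{129} \approx 844.1$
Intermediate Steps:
$K{\left(n \right)} = -2 + n$ ($K{\left(n \right)} = n - 2 = -2 + n$)
$a{\left(z \right)} = -6$ ($a{\left(z \right)} = 3 \left(-2 + 0\right) = 3 \left(-2\right) = -6$)
$51 - 130 \left(\frac{53}{43} + \frac{44}{a{\left(3 \right)}}\right) = 51 - 130 \left(\frac{53}{43} + \frac{44}{-6}\right) = 51 - 130 \left(53 \cdot \frac{1}{43} + 44 \left(- \frac{1}{6}\right)\right) = 51 - 130 \left(\frac{53}{43} - \frac{22}{3}\right) = 51 - - \frac{102310}{129} = 51 + \frac{102310}{129} = \frac{108889}{129}$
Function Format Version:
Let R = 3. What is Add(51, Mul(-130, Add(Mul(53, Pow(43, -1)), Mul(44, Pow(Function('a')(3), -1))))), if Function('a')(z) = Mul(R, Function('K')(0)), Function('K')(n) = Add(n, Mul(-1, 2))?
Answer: Rational(108889, 129) ≈ 844.10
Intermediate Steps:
Function('K')(n) = Add(-2, n) (Function('K')(n) = Add(n, -2) = Add(-2, n))
Function('a')(z) = -6 (Function('a')(z) = Mul(3, Add(-2, 0)) = Mul(3, -2) = -6)
Add(51, Mul(-130, Add(Mul(53, Pow(43, -1)), Mul(44, Pow(Function('a')(3), -1))))) = Add(51, Mul(-130, Add(Mul(53, Pow(43, -1)), Mul(44, Pow(-6, -1))))) = Add(51, Mul(-130, Add(Mul(53, Rational(1, 43)), Mul(44, Rational(-1, 6))))) = Add(51, Mul(-130, Add(Rational(53, 43), Rational(-22, 3)))) = Add(51, Mul(-130, Rational(-787, 129))) = Add(51, Rational(102310, 129)) = Rational(108889, 129)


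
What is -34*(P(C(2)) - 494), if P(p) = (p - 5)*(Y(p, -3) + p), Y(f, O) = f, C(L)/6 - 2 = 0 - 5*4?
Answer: -813076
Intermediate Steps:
C(L) = -108 (C(L) = 12 + 6*(0 - 5*4) = 12 + 6*(0 - 1*20) = 12 + 6*(0 - 20) = 12 + 6*(-20) = 12 - 120 = -108)
P(p) = 2*p*(-5 + p) (P(p) = (p - 5)*(p + p) = (-5 + p)*(2*p) = 2*p*(-5 + p))
-34*(P(C(2)) - 494) = -34*(2*(-108)*(-5 - 108) - 494) = -34*(2*(-108)*(-113) - 494) = -34*(24408 - 494) = -34*23914 = -813076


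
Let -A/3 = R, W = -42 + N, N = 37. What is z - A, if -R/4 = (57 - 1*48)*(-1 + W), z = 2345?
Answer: 2993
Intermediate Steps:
W = -5 (W = -42 + 37 = -5)
R = 216 (R = -4*(57 - 1*48)*(-1 - 5) = -4*(57 - 48)*(-6) = -36*(-6) = -4*(-54) = 216)
A = -648 (A = -3*216 = -648)
z - A = 2345 - 1*(-648) = 2345 + 648 = 2993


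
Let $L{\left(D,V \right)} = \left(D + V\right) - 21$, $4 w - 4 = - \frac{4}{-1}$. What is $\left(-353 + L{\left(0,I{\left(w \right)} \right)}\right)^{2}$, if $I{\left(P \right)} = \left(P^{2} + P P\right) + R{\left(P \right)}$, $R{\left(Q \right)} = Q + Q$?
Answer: $131044$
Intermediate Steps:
$R{\left(Q \right)} = 2 Q$
$w = 2$ ($w = 1 + \frac{\left(-4\right) \frac{1}{-1}}{4} = 1 + \frac{\left(-4\right) \left(-1\right)}{4} = 1 + \frac{1}{4} \cdot 4 = 1 + 1 = 2$)
$I{\left(P \right)} = 2 P + 2 P^{2}$ ($I{\left(P \right)} = \left(P^{2} + P P\right) + 2 P = \left(P^{2} + P^{2}\right) + 2 P = 2 P^{2} + 2 P = 2 P + 2 P^{2}$)
$L{\left(D,V \right)} = -21 + D + V$
$\left(-353 + L{\left(0,I{\left(w \right)} \right)}\right)^{2} = \left(-353 + \left(-21 + 0 + 2 \cdot 2 \left(1 + 2\right)\right)\right)^{2} = \left(-353 + \left(-21 + 0 + 2 \cdot 2 \cdot 3\right)\right)^{2} = \left(-353 + \left(-21 + 0 + 12\right)\right)^{2} = \left(-353 - 9\right)^{2} = \left(-362\right)^{2} = 131044$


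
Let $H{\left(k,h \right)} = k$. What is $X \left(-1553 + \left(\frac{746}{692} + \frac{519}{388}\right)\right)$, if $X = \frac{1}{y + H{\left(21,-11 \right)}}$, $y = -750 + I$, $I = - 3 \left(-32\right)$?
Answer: $\frac{104081423}{42489492} \approx 2.4496$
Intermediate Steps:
$I = 96$ ($I = \left(-1\right) \left(-96\right) = 96$)
$y = -654$ ($y = -750 + 96 = -654$)
$X = - \frac{1}{633}$ ($X = \frac{1}{-654 + 21} = \frac{1}{-633} = - \frac{1}{633} \approx -0.0015798$)
$X \left(-1553 + \left(\frac{746}{692} + \frac{519}{388}\right)\right) = - \frac{-1553 + \left(\frac{746}{692} + \frac{519}{388}\right)}{633} = - \frac{-1553 + \left(746 \cdot \frac{1}{692} + 519 \cdot \frac{1}{388}\right)}{633} = - \frac{-1553 + \left(\frac{373}{346} + \frac{519}{388}\right)}{633} = - \frac{-1553 + \frac{162149}{67124}}{633} = \left(- \frac{1}{633}\right) \left(- \frac{104081423}{67124}\right) = \frac{104081423}{42489492}$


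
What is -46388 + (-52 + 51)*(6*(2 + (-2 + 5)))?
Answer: -46418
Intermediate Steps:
-46388 + (-52 + 51)*(6*(2 + (-2 + 5))) = -46388 - 6*(2 + 3) = -46388 - 6*5 = -46388 - 1*30 = -46388 - 30 = -46418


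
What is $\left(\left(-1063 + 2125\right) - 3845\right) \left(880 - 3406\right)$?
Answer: $7029858$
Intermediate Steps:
$\left(\left(-1063 + 2125\right) - 3845\right) \left(880 - 3406\right) = \left(1062 - 3845\right) \left(-2526\right) = \left(-2783\right) \left(-2526\right) = 7029858$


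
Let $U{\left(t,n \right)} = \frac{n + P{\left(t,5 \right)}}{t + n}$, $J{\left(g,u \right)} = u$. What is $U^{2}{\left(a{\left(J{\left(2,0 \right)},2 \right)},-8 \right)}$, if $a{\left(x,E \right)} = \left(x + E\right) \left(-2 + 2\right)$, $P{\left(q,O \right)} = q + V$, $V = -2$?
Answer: $\frac{25}{16} \approx 1.5625$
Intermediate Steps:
$P{\left(q,O \right)} = -2 + q$ ($P{\left(q,O \right)} = q - 2 = -2 + q$)
$a{\left(x,E \right)} = 0$ ($a{\left(x,E \right)} = \left(E + x\right) 0 = 0$)
$U{\left(t,n \right)} = \frac{-2 + n + t}{n + t}$ ($U{\left(t,n \right)} = \frac{n + \left(-2 + t\right)}{t + n} = \frac{-2 + n + t}{n + t}$)
$U^{2}{\left(a{\left(J{\left(2,0 \right)},2 \right)},-8 \right)} = \left(\frac{-2 - 8 + 0}{-8 + 0}\right)^{2} = \left(\frac{1}{-8} \left(-10\right)\right)^{2} = \left(\left(- \frac{1}{8}\right) \left(-10\right)\right)^{2} = \left(\frac{5}{4}\right)^{2} = \frac{25}{16}$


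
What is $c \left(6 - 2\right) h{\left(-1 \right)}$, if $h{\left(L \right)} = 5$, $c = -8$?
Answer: $-160$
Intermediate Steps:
$c \left(6 - 2\right) h{\left(-1 \right)} = - 8 \left(6 - 2\right) 5 = - 8 \cdot 4 \cdot 5 = \left(-8\right) 20 = -160$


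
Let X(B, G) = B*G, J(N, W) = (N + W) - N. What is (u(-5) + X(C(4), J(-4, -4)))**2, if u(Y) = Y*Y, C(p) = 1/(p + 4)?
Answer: 2401/4 ≈ 600.25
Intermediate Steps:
J(N, W) = W
C(p) = 1/(4 + p)
u(Y) = Y**2
(u(-5) + X(C(4), J(-4, -4)))**2 = ((-5)**2 - 4/(4 + 4))**2 = (25 - 4/8)**2 = (25 + (1/8)*(-4))**2 = (25 - 1/2)**2 = (49/2)**2 = 2401/4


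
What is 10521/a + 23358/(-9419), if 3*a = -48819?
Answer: -479202033/153275387 ≈ -3.1264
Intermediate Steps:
a = -16273 (a = (⅓)*(-48819) = -16273)
10521/a + 23358/(-9419) = 10521/(-16273) + 23358/(-9419) = 10521*(-1/16273) + 23358*(-1/9419) = -10521/16273 - 23358/9419 = -479202033/153275387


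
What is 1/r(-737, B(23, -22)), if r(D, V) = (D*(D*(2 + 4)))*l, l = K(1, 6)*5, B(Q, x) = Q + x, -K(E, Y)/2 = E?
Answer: -1/32590140 ≈ -3.0684e-8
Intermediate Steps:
K(E, Y) = -2*E
l = -10 (l = -2*1*5 = -2*5 = -10)
r(D, V) = -60*D² (r(D, V) = (D*(D*(2 + 4)))*(-10) = (D*(D*6))*(-10) = (D*(6*D))*(-10) = (6*D²)*(-10) = -60*D²)
1/r(-737, B(23, -22)) = 1/(-60*(-737)²) = 1/(-60*543169) = 1/(-32590140) = -1/32590140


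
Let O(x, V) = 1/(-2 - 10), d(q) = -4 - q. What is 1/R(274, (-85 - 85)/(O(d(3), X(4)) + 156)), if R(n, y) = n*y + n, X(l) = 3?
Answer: -1871/46306 ≈ -0.040405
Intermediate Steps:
O(x, V) = -1/12 (O(x, V) = 1/(-12) = -1/12)
R(n, y) = n + n*y
1/R(274, (-85 - 85)/(O(d(3), X(4)) + 156)) = 1/(274*(1 + (-85 - 85)/(-1/12 + 156))) = 1/(274*(1 - 170/1871/12)) = 1/(274*(1 - 170*12/1871)) = 1/(274*(1 - 2040/1871)) = 1/(274*(-169/1871)) = 1/(-46306/1871) = -1871/46306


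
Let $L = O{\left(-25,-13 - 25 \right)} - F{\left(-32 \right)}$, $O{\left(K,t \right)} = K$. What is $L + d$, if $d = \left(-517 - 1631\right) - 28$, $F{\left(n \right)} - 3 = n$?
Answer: $-2172$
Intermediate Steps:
$F{\left(n \right)} = 3 + n$
$d = -2176$ ($d = -2148 - 28 = -2176$)
$L = 4$ ($L = -25 - \left(3 - 32\right) = -25 - -29 = -25 + 29 = 4$)
$L + d = 4 - 2176 = -2172$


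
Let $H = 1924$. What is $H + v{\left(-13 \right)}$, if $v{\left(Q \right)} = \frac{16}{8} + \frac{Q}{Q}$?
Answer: $1927$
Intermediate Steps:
$v{\left(Q \right)} = 3$ ($v{\left(Q \right)} = 16 \cdot \frac{1}{8} + 1 = 2 + 1 = 3$)
$H + v{\left(-13 \right)} = 1924 + 3 = 1927$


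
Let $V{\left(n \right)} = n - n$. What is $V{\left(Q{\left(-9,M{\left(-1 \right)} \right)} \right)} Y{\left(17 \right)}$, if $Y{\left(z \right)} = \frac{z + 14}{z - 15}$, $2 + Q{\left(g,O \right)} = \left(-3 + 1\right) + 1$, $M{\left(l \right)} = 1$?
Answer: $0$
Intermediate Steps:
$Q{\left(g,O \right)} = -3$ ($Q{\left(g,O \right)} = -2 + \left(\left(-3 + 1\right) + 1\right) = -2 + \left(-2 + 1\right) = -2 - 1 = -3$)
$V{\left(n \right)} = 0$
$Y{\left(z \right)} = \frac{14 + z}{-15 + z}$
$V{\left(Q{\left(-9,M{\left(-1 \right)} \right)} \right)} Y{\left(17 \right)} = 0 \frac{14 + 17}{-15 + 17} = 0 \cdot \frac{1}{2} \cdot 31 = 0 \cdot \frac{31}{2} = 0$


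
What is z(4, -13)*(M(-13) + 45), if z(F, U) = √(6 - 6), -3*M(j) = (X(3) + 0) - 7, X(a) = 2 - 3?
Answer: 0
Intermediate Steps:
X(a) = -1
M(j) = 8/3 (M(j) = -((-1 + 0) - 7)/3 = -(-1 - 7)/3 = -⅓*(-8) = 8/3)
z(F, U) = 0 (z(F, U) = √0 = 0)
z(4, -13)*(M(-13) + 45) = 0*(8/3 + 45) = 0*(143/3) = 0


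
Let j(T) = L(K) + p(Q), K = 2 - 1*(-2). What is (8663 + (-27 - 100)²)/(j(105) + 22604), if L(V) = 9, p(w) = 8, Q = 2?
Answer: 24792/22621 ≈ 1.0960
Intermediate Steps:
K = 4 (K = 2 + 2 = 4)
j(T) = 17 (j(T) = 9 + 8 = 17)
(8663 + (-27 - 100)²)/(j(105) + 22604) = (8663 + (-27 - 100)²)/(17 + 22604) = (8663 + (-127)²)/22621 = (8663 + 16129)*(1/22621) = 24792*(1/22621) = 24792/22621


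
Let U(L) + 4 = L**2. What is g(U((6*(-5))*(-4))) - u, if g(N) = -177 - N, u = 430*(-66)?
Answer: 13807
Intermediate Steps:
u = -28380
U(L) = -4 + L**2
g(U((6*(-5))*(-4))) - u = (-177 - (-4 + ((6*(-5))*(-4))**2)) - 1*(-28380) = (-177 - (-4 + (-30*(-4))**2)) + 28380 = (-177 - (-4 + 120**2)) + 28380 = (-177 - (-4 + 14400)) + 28380 = (-177 - 1*14396) + 28380 = (-177 - 14396) + 28380 = -14573 + 28380 = 13807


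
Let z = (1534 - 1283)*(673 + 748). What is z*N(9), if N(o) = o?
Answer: 3210039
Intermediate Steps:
z = 356671 (z = 251*1421 = 356671)
z*N(9) = 356671*9 = 3210039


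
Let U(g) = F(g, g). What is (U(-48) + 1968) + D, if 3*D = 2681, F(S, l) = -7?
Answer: 8564/3 ≈ 2854.7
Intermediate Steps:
U(g) = -7
D = 2681/3 (D = (⅓)*2681 = 2681/3 ≈ 893.67)
(U(-48) + 1968) + D = (-7 + 1968) + 2681/3 = 1961 + 2681/3 = 8564/3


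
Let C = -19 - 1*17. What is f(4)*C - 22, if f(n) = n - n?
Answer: -22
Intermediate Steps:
f(n) = 0
C = -36 (C = -19 - 17 = -36)
f(4)*C - 22 = 0*(-36) - 22 = 0 - 22 = -22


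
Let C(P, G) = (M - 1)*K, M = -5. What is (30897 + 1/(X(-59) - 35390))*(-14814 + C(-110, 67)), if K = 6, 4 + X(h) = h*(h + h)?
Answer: -6522591509775/14216 ≈ -4.5882e+8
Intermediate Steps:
X(h) = -4 + 2*h² (X(h) = -4 + h*(h + h) = -4 + h*(2*h) = -4 + 2*h²)
C(P, G) = -36 (C(P, G) = (-5 - 1)*6 = -6*6 = -36)
(30897 + 1/(X(-59) - 35390))*(-14814 + C(-110, 67)) = (30897 + 1/((-4 + 2*(-59)²) - 35390))*(-14814 - 36) = (30897 + 1/((-4 + 2*3481) - 35390))*(-14850) = (30897 + 1/((-4 + 6962) - 35390))*(-14850) = (30897 + 1/(6958 - 35390))*(-14850) = (30897 + 1/(-28432))*(-14850) = (30897 - 1/28432)*(-14850) = (878463503/28432)*(-14850) = -6522591509775/14216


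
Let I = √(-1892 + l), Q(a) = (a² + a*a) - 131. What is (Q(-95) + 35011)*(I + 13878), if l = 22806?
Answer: 734562540 + 52930*√20914 ≈ 7.4222e+8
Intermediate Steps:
Q(a) = -131 + 2*a² (Q(a) = (a² + a²) - 131 = 2*a² - 131 = -131 + 2*a²)
I = √20914 (I = √(-1892 + 22806) = √20914 ≈ 144.62)
(Q(-95) + 35011)*(I + 13878) = ((-131 + 2*(-95)²) + 35011)*(√20914 + 13878) = ((-131 + 2*9025) + 35011)*(13878 + √20914) = ((-131 + 18050) + 35011)*(13878 + √20914) = (17919 + 35011)*(13878 + √20914) = 52930*(13878 + √20914) = 734562540 + 52930*√20914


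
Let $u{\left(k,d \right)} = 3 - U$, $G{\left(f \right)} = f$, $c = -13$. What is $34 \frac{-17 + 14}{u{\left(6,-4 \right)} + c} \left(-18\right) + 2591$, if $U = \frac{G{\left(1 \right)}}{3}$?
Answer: $\frac{74813}{31} \approx 2413.3$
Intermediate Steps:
$U = \frac{1}{3}$ ($U = 1 \cdot \frac{1}{3} = \frac{1}{3} \approx 0.33333$)
$u{\left(k,d \right)} = \frac{8}{3}$ ($u{\left(k,d \right)} = 3 - \frac{1}{3} = \frac{8}{3}$)
$34 \frac{-17 + 14}{u{\left(6,-4 \right)} + c} \left(-18\right) + 2591 = 34 \frac{-17 + 14}{\frac{8}{3} - 13} \left(-18\right) + 2591 = 34 \left(- \frac{3}{- \frac{31}{3}}\right) \left(-18\right) + 2591 = 34 \left(\left(-3\right) \left(- \frac{3}{31}\right)\right) \left(-18\right) + 2591 = 34 \cdot \frac{9}{31} \left(-18\right) + 2591 = \frac{306}{31} \left(-18\right) + 2591 = - \frac{5508}{31} + 2591 = \frac{74813}{31}$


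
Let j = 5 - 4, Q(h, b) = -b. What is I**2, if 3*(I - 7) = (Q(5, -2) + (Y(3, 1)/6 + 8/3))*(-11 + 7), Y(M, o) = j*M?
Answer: 1/81 ≈ 0.012346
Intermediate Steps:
j = 1
Y(M, o) = M (Y(M, o) = 1*M = M)
I = 1/9 (I = 7 + ((-1*(-2) + (3/6 + 8/3))*(-11 + 7))/3 = 7 + ((2 + (3*(1/6) + 8*(1/3)))*(-4))/3 = 7 + ((2 + (1/2 + 8/3))*(-4))/3 = 7 + ((2 + 19/6)*(-4))/3 = 7 + ((31/6)*(-4))/3 = 7 + (1/3)*(-62/3) = 7 - 62/9 = 1/9 ≈ 0.11111)
I**2 = (1/9)**2 = 1/81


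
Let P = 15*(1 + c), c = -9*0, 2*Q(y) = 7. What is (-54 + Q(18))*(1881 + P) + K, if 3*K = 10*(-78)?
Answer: -96008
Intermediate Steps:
Q(y) = 7/2 (Q(y) = (½)*7 = 7/2)
K = -260 (K = (10*(-78))/3 = (⅓)*(-780) = -260)
c = 0
P = 15 (P = 15*(1 + 0) = 15*1 = 15)
(-54 + Q(18))*(1881 + P) + K = (-54 + 7/2)*(1881 + 15) - 260 = -101/2*1896 - 260 = -95748 - 260 = -96008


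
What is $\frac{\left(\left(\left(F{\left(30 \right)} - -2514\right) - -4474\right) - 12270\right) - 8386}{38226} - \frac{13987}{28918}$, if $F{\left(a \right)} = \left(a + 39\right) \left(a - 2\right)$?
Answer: $- \frac{145674785}{184236578} \approx -0.79069$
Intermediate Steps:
$F{\left(a \right)} = \left(-2 + a\right) \left(39 + a\right)$ ($F{\left(a \right)} = \left(39 + a\right) \left(-2 + a\right) = \left(-2 + a\right) \left(39 + a\right)$)
$\frac{\left(\left(\left(F{\left(30 \right)} - -2514\right) - -4474\right) - 12270\right) - 8386}{38226} - \frac{13987}{28918} = \frac{\left(\left(\left(\left(-78 + 30^{2} + 37 \cdot 30\right) - -2514\right) - -4474\right) - 12270\right) - 8386}{38226} - \frac{13987}{28918} = \left(\left(\left(\left(\left(-78 + 900 + 1110\right) + 2514\right) + 4474\right) - 12270\right) - 8386\right) \frac{1}{38226} - \frac{13987}{28918} = \left(\left(\left(\left(1932 + 2514\right) + 4474\right) - 12270\right) - 8386\right) \frac{1}{38226} - \frac{13987}{28918} = \left(\left(\left(4446 + 4474\right) - 12270\right) - 8386\right) \frac{1}{38226} - \frac{13987}{28918} = \left(\left(8920 - 12270\right) - 8386\right) \frac{1}{38226} - \frac{13987}{28918} = \left(-3350 - 8386\right) \frac{1}{38226} - \frac{13987}{28918} = \left(-11736\right) \frac{1}{38226} - \frac{13987}{28918} = - \frac{1956}{6371} - \frac{13987}{28918} = - \frac{145674785}{184236578}$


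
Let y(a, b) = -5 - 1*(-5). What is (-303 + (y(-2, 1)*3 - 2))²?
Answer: 93025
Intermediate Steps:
y(a, b) = 0 (y(a, b) = -5 + 5 = 0)
(-303 + (y(-2, 1)*3 - 2))² = (-303 + (0*3 - 2))² = (-303 + (0 - 2))² = (-303 - 2)² = (-305)² = 93025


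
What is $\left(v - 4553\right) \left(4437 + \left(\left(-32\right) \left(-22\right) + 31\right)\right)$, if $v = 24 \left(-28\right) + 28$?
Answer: $-26878884$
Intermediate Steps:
$v = -644$ ($v = -672 + 28 = -644$)
$\left(v - 4553\right) \left(4437 + \left(\left(-32\right) \left(-22\right) + 31\right)\right) = \left(-644 - 4553\right) \left(4437 + \left(\left(-32\right) \left(-22\right) + 31\right)\right) = - 5197 \left(4437 + \left(704 + 31\right)\right) = - 5197 \left(4437 + 735\right) = \left(-5197\right) 5172 = -26878884$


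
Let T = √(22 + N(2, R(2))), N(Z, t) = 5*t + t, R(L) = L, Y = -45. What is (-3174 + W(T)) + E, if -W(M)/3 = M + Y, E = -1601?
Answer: -4640 - 3*√34 ≈ -4657.5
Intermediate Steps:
N(Z, t) = 6*t
T = √34 (T = √(22 + 6*2) = √(22 + 12) = √34 ≈ 5.8309)
W(M) = 135 - 3*M (W(M) = -3*(M - 45) = -3*(-45 + M) = 135 - 3*M)
(-3174 + W(T)) + E = (-3174 + (135 - 3*√34)) - 1601 = (-3039 - 3*√34) - 1601 = -4640 - 3*√34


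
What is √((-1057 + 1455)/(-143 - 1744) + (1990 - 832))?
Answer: 2*√1030654869/1887 ≈ 34.026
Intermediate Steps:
√((-1057 + 1455)/(-143 - 1744) + (1990 - 832)) = √(398/(-1887) + 1158) = √(398*(-1/1887) + 1158) = √(-398/1887 + 1158) = √(2184748/1887) = 2*√1030654869/1887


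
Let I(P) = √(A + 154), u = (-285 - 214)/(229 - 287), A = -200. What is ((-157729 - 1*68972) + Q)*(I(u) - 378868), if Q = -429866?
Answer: 248752226156 - 656567*I*√46 ≈ 2.4875e+11 - 4.4531e+6*I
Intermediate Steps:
u = 499/58 (u = -499/(-58) = -499*(-1/58) = 499/58 ≈ 8.6035)
I(P) = I*√46 (I(P) = √(-200 + 154) = √(-46) = I*√46)
((-157729 - 1*68972) + Q)*(I(u) - 378868) = ((-157729 - 1*68972) - 429866)*(I*√46 - 378868) = ((-157729 - 68972) - 429866)*(-378868 + I*√46) = (-226701 - 429866)*(-378868 + I*√46) = -656567*(-378868 + I*√46) = 248752226156 - 656567*I*√46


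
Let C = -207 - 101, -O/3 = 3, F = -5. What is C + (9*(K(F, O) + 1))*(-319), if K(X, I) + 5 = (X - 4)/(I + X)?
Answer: 130625/14 ≈ 9330.4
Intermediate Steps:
O = -9 (O = -3*3 = -9)
K(X, I) = -5 + (-4 + X)/(I + X) (K(X, I) = -5 + (X - 4)/(I + X) = -5 + (-4 + X)/(I + X))
C = -308
C + (9*(K(F, O) + 1))*(-319) = -308 + (9*((-4 - 5*(-9) - 4*(-5))/(-9 - 5) + 1))*(-319) = -308 + (9*((-4 + 45 + 20)/(-14) + 1))*(-319) = -308 + (9*(-1/14*61 + 1))*(-319) = -308 + (9*(-61/14 + 1))*(-319) = -308 + (9*(-47/14))*(-319) = -308 - 423/14*(-319) = -308 + 134937/14 = 130625/14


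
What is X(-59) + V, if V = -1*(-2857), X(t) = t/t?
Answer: 2858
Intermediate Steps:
X(t) = 1
V = 2857
X(-59) + V = 1 + 2857 = 2858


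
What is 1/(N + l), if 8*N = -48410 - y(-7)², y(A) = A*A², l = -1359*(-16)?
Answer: 8/7893 ≈ 0.0010136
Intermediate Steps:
l = 21744
y(A) = A³
N = -166059/8 (N = (-48410 - ((-7)³)²)/8 = (-48410 - 1*(-343)²)/8 = (-48410 - 1*117649)/8 = (-48410 - 117649)/8 = (⅛)*(-166059) = -166059/8 ≈ -20757.)
1/(N + l) = 1/(-166059/8 + 21744) = 1/(7893/8) = 8/7893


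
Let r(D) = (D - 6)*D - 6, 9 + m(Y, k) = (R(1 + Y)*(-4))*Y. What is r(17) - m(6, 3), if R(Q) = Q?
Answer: 358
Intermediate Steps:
m(Y, k) = -9 + Y*(-4 - 4*Y) (m(Y, k) = -9 + ((1 + Y)*(-4))*Y = -9 + (-4 - 4*Y)*Y = -9 + Y*(-4 - 4*Y))
r(D) = -6 + D*(-6 + D) (r(D) = (-6 + D)*D - 6 = D*(-6 + D) - 6 = -6 + D*(-6 + D))
r(17) - m(6, 3) = (-6 + 17² - 6*17) - (-9 - 4*6*(1 + 6)) = (-6 + 289 - 102) - (-9 - 4*6*7) = 181 - (-9 - 168) = 181 - 1*(-177) = 181 + 177 = 358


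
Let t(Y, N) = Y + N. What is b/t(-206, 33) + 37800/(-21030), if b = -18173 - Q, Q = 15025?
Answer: 23053818/121273 ≈ 190.10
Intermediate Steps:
b = -33198 (b = -18173 - 1*15025 = -18173 - 15025 = -33198)
t(Y, N) = N + Y
b/t(-206, 33) + 37800/(-21030) = -33198/(33 - 206) + 37800/(-21030) = -33198/(-173) + 37800*(-1/21030) = -33198*(-1/173) - 1260/701 = 33198/173 - 1260/701 = 23053818/121273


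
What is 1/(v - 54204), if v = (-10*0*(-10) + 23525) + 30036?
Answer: -1/643 ≈ -0.0015552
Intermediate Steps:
v = 53561 (v = (0*(-10) + 23525) + 30036 = (0 + 23525) + 30036 = 23525 + 30036 = 53561)
1/(v - 54204) = 1/(53561 - 54204) = 1/(-643) = -1/643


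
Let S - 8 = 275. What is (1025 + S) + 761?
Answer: 2069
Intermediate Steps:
S = 283 (S = 8 + 275 = 283)
(1025 + S) + 761 = (1025 + 283) + 761 = 1308 + 761 = 2069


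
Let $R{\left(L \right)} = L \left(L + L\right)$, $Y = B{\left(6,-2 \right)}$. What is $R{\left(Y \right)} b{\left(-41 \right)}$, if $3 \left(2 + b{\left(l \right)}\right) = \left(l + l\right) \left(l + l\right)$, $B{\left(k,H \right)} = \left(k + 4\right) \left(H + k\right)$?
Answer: $\frac{21497600}{3} \approx 7.1659 \cdot 10^{6}$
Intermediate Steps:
$B{\left(k,H \right)} = \left(4 + k\right) \left(H + k\right)$
$Y = 40$ ($Y = 6^{2} + 4 \left(-2\right) + 4 \cdot 6 - 12 = 36 - 8 + 24 - 12 = 40$)
$b{\left(l \right)} = -2 + \frac{4 l^{2}}{3}$ ($b{\left(l \right)} = -2 + \frac{\left(l + l\right) \left(l + l\right)}{3} = -2 + \frac{2 l 2 l}{3} = -2 + \frac{4 l^{2}}{3}$)
$R{\left(L \right)} = 2 L^{2}$ ($R{\left(L \right)} = L 2 L = 2 L^{2}$)
$R{\left(Y \right)} b{\left(-41 \right)} = 2 \cdot 40^{2} \left(-2 + \frac{4 \left(-41\right)^{2}}{3}\right) = 2 \cdot 1600 \left(-2 + \frac{4}{3} \cdot 1681\right) = 3200 \left(-2 + \frac{6724}{3}\right) = 3200 \cdot \frac{6718}{3} = \frac{21497600}{3}$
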